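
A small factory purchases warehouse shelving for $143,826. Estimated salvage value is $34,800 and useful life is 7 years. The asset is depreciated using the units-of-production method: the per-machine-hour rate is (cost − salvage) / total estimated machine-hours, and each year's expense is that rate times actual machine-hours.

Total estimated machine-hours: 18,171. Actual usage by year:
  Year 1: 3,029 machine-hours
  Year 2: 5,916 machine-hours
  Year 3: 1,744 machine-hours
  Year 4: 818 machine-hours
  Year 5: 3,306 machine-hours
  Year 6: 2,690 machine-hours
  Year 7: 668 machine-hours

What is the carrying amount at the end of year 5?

$54,948

Depreciable base = $143,826 − $34,800 = $109,026.
Rate = $109,026 / 18,171 machine-hours = $6 per machine-hour.
Year 1: 3,029 × $6 = $18,174. Book value $125,652.
Year 2: 5,916 × $6 = $35,496. Book value $90,156.
Year 3: 1,744 × $6 = $10,464. Book value $79,692.
Year 4: 818 × $6 = $4,908. Book value $74,784.
Year 5: 3,306 × $6 = $19,836. Book value $54,948.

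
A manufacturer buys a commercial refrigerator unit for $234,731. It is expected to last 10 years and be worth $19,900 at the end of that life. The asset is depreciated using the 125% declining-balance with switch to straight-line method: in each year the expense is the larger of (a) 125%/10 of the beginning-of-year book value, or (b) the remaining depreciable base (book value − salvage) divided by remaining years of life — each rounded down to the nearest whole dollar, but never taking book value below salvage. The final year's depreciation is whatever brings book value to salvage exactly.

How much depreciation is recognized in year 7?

Depreciable base = $234,731 − $19,900 = $214,831.
Year 1: DB = ⌊$234,731 × 125%/10⌋ = $29,341; SL = ⌊$214,831/10⌋ = $21,483 → take DB $29,341. Book value $205,390.
Year 2: DB = ⌊$205,390 × 125%/10⌋ = $25,673; SL = ⌊$185,490/9⌋ = $20,610 → take DB $25,673. Book value $179,717.
Year 3: DB = ⌊$179,717 × 125%/10⌋ = $22,464; SL = ⌊$159,817/8⌋ = $19,977 → take DB $22,464. Book value $157,253.
Year 4: DB = ⌊$157,253 × 125%/10⌋ = $19,656; SL = ⌊$137,353/7⌋ = $19,621 → take DB $19,656. Book value $137,597.
Year 5: DB = ⌊$137,597 × 125%/10⌋ = $17,199; SL = ⌊$117,697/6⌋ = $19,616 → take SL $19,616. Book value $117,981.
Year 6: DB = ⌊$117,981 × 125%/10⌋ = $14,747; SL = ⌊$98,081/5⌋ = $19,616 → take SL $19,616. Book value $98,365.
Year 7: DB = ⌊$98,365 × 125%/10⌋ = $12,295; SL = ⌊$78,465/4⌋ = $19,616 → take SL $19,616. Book value $78,749.

$19,616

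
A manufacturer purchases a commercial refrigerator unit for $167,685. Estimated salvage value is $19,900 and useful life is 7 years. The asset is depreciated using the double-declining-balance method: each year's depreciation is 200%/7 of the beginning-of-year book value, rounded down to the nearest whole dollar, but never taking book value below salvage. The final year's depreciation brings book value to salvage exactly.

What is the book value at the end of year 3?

$61,110

Depreciable base = $167,685 − $19,900 = $147,785.
Year 1: ⌊$167,685 × 200%/7⌋ = $47,910. Book value $119,775.
Year 2: ⌊$119,775 × 200%/7⌋ = $34,221. Book value $85,554.
Year 3: ⌊$85,554 × 200%/7⌋ = $24,444. Book value $61,110.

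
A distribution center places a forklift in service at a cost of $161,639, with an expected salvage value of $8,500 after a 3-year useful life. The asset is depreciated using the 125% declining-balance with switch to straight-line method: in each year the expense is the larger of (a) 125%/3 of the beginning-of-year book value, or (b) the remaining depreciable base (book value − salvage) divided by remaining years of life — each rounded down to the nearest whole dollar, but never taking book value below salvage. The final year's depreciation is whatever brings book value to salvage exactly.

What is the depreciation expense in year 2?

$42,895

Depreciable base = $161,639 − $8,500 = $153,139.
Year 1: DB = ⌊$161,639 × 125%/3⌋ = $67,349; SL = ⌊$153,139/3⌋ = $51,046 → take DB $67,349. Book value $94,290.
Year 2: DB = ⌊$94,290 × 125%/3⌋ = $39,287; SL = ⌊$85,790/2⌋ = $42,895 → take SL $42,895. Book value $51,395.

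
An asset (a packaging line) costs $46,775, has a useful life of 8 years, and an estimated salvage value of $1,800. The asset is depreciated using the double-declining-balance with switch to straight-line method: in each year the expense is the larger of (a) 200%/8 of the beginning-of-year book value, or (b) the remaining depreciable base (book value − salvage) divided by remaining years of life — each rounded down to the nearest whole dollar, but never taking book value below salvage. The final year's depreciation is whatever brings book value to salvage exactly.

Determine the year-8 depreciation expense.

Depreciable base = $46,775 − $1,800 = $44,975.
Year 1: DB = ⌊$46,775 × 200%/8⌋ = $11,693; SL = ⌊$44,975/8⌋ = $5,621 → take DB $11,693. Book value $35,082.
Year 2: DB = ⌊$35,082 × 200%/8⌋ = $8,770; SL = ⌊$33,282/7⌋ = $4,754 → take DB $8,770. Book value $26,312.
Year 3: DB = ⌊$26,312 × 200%/8⌋ = $6,578; SL = ⌊$24,512/6⌋ = $4,085 → take DB $6,578. Book value $19,734.
Year 4: DB = ⌊$19,734 × 200%/8⌋ = $4,933; SL = ⌊$17,934/5⌋ = $3,586 → take DB $4,933. Book value $14,801.
Year 5: DB = ⌊$14,801 × 200%/8⌋ = $3,700; SL = ⌊$13,001/4⌋ = $3,250 → take DB $3,700. Book value $11,101.
Year 6: DB = ⌊$11,101 × 200%/8⌋ = $2,775; SL = ⌊$9,301/3⌋ = $3,100 → take SL $3,100. Book value $8,001.
Year 7: DB = ⌊$8,001 × 200%/8⌋ = $2,000; SL = ⌊$6,201/2⌋ = $3,100 → take SL $3,100. Book value $4,901.
Year 8 (final): $4,901 − $1,800 = $3,101. Book value $1,800.

$3,101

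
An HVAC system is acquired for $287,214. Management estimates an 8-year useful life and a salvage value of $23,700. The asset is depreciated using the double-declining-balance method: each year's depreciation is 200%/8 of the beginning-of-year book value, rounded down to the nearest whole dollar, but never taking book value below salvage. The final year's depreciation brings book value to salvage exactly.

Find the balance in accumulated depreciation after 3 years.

Depreciable base = $287,214 − $23,700 = $263,514.
Year 1: ⌊$287,214 × 200%/8⌋ = $71,803. Book value $215,411.
Year 2: ⌊$215,411 × 200%/8⌋ = $53,852. Book value $161,559.
Year 3: ⌊$161,559 × 200%/8⌋ = $40,389. Book value $121,170.
Accumulated through year 3 = $287,214 − $121,170 = $166,044.

$166,044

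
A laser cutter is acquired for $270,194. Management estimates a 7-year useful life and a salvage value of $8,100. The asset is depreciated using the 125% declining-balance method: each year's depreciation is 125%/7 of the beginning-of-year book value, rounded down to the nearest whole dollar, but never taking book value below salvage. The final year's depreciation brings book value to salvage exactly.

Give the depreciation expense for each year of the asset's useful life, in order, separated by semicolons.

Depreciable base = $270,194 − $8,100 = $262,094.
Year 1: ⌊$270,194 × 125%/7⌋ = $48,248. Book value $221,946.
Year 2: ⌊$221,946 × 125%/7⌋ = $39,633. Book value $182,313.
Year 3: ⌊$182,313 × 125%/7⌋ = $32,555. Book value $149,758.
Year 4: ⌊$149,758 × 125%/7⌋ = $26,742. Book value $123,016.
Year 5: ⌊$123,016 × 125%/7⌋ = $21,967. Book value $101,049.
Year 6: ⌊$101,049 × 125%/7⌋ = $18,044. Book value $83,005.
Year 7 (final): $83,005 − $8,100 = $74,905. Book value $8,100.

$48,248; $39,633; $32,555; $26,742; $21,967; $18,044; $74,905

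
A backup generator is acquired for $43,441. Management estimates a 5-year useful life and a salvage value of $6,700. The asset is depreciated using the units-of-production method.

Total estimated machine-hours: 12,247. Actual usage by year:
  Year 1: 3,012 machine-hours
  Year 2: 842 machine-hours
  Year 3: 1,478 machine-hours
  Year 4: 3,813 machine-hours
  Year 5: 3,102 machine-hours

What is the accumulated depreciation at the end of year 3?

Depreciable base = $43,441 − $6,700 = $36,741.
Rate = $36,741 / 12,247 machine-hours = $3 per machine-hour.
Year 1: 3,012 × $3 = $9,036. Book value $34,405.
Year 2: 842 × $3 = $2,526. Book value $31,879.
Year 3: 1,478 × $3 = $4,434. Book value $27,445.
Accumulated through year 3 = $43,441 − $27,445 = $15,996.

$15,996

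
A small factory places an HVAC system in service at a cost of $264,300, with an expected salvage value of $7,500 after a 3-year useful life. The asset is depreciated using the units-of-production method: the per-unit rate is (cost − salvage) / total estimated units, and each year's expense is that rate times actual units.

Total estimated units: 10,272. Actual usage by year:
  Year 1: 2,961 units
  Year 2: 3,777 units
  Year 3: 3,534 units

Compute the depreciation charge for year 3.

Depreciable base = $264,300 − $7,500 = $256,800.
Rate = $256,800 / 10,272 units = $25 per unit.
Year 1: 2,961 × $25 = $74,025. Book value $190,275.
Year 2: 3,777 × $25 = $94,425. Book value $95,850.
Year 3: 3,534 × $25 = $88,350. Book value $7,500.

$88,350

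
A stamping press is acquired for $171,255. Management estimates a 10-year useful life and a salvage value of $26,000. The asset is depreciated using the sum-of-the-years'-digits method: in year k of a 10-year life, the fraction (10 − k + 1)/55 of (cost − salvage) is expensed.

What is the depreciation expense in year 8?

Depreciable base = $171,255 − $26,000 = $145,255.
Sum of the years' digits = 10+9+8+7+6+5+4+3+2+1 = 55.
Year 1: $145,255 × 10/55 = $26,410. Book value $144,845.
Year 2: $145,255 × 9/55 = $23,769. Book value $121,076.
Year 3: $145,255 × 8/55 = $21,128. Book value $99,948.
Year 4: $145,255 × 7/55 = $18,487. Book value $81,461.
Year 5: $145,255 × 6/55 = $15,846. Book value $65,615.
Year 6: $145,255 × 5/55 = $13,205. Book value $52,410.
Year 7: $145,255 × 4/55 = $10,564. Book value $41,846.
Year 8: $145,255 × 3/55 = $7,923. Book value $33,923.

$7,923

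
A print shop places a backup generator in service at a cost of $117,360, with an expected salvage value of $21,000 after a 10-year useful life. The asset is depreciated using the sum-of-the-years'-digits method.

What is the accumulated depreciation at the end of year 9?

Depreciable base = $117,360 − $21,000 = $96,360.
Sum of the years' digits = 10+9+8+7+6+5+4+3+2+1 = 55.
Year 1: $96,360 × 10/55 = $17,520. Book value $99,840.
Year 2: $96,360 × 9/55 = $15,768. Book value $84,072.
Year 3: $96,360 × 8/55 = $14,016. Book value $70,056.
Year 4: $96,360 × 7/55 = $12,264. Book value $57,792.
Year 5: $96,360 × 6/55 = $10,512. Book value $47,280.
Year 6: $96,360 × 5/55 = $8,760. Book value $38,520.
Year 7: $96,360 × 4/55 = $7,008. Book value $31,512.
Year 8: $96,360 × 3/55 = $5,256. Book value $26,256.
Year 9: $96,360 × 2/55 = $3,504. Book value $22,752.
Accumulated through year 9 = $117,360 − $22,752 = $94,608.

$94,608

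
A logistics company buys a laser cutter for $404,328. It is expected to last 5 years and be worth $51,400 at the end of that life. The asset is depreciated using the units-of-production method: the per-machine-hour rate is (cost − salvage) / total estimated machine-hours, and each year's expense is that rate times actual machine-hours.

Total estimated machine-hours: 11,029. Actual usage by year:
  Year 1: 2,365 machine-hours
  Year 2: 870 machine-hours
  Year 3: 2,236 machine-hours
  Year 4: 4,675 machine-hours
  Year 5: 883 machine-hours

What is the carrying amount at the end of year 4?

Depreciable base = $404,328 − $51,400 = $352,928.
Rate = $352,928 / 11,029 machine-hours = $32 per machine-hour.
Year 1: 2,365 × $32 = $75,680. Book value $328,648.
Year 2: 870 × $32 = $27,840. Book value $300,808.
Year 3: 2,236 × $32 = $71,552. Book value $229,256.
Year 4: 4,675 × $32 = $149,600. Book value $79,656.

$79,656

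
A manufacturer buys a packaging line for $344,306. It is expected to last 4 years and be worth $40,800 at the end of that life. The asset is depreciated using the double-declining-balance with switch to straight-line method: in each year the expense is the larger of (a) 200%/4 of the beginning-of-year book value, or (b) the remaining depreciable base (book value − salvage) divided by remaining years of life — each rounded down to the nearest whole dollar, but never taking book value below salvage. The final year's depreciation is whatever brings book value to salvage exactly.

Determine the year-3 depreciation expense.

Depreciable base = $344,306 − $40,800 = $303,506.
Year 1: DB = ⌊$344,306 × 200%/4⌋ = $172,153; SL = ⌊$303,506/4⌋ = $75,876 → take DB $172,153. Book value $172,153.
Year 2: DB = ⌊$172,153 × 200%/4⌋ = $86,076; SL = ⌊$131,353/3⌋ = $43,784 → take DB $86,076. Book value $86,077.
Year 3: DB = ⌊$86,077 × 200%/4⌋ = $43,038; SL = ⌊$45,277/2⌋ = $22,638 → take DB $43,038. Book value $43,039.

$43,038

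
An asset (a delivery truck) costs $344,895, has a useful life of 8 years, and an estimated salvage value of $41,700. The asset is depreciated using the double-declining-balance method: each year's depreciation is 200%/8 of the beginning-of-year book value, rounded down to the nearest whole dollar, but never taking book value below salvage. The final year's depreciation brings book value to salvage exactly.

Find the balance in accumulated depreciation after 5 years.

$263,049

Depreciable base = $344,895 − $41,700 = $303,195.
Year 1: ⌊$344,895 × 200%/8⌋ = $86,223. Book value $258,672.
Year 2: ⌊$258,672 × 200%/8⌋ = $64,668. Book value $194,004.
Year 3: ⌊$194,004 × 200%/8⌋ = $48,501. Book value $145,503.
Year 4: ⌊$145,503 × 200%/8⌋ = $36,375. Book value $109,128.
Year 5: ⌊$109,128 × 200%/8⌋ = $27,282. Book value $81,846.
Accumulated through year 5 = $344,895 − $81,846 = $263,049.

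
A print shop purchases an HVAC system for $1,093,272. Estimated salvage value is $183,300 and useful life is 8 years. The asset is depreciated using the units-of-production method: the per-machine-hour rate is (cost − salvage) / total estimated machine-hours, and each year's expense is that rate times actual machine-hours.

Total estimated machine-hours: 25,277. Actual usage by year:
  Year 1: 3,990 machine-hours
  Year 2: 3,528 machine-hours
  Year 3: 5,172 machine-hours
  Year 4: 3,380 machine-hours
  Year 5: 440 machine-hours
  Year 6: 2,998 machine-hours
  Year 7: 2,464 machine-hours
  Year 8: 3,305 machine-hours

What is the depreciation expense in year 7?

$88,704

Depreciable base = $1,093,272 − $183,300 = $909,972.
Rate = $909,972 / 25,277 machine-hours = $36 per machine-hour.
Year 1: 3,990 × $36 = $143,640. Book value $949,632.
Year 2: 3,528 × $36 = $127,008. Book value $822,624.
Year 3: 5,172 × $36 = $186,192. Book value $636,432.
Year 4: 3,380 × $36 = $121,680. Book value $514,752.
Year 5: 440 × $36 = $15,840. Book value $498,912.
Year 6: 2,998 × $36 = $107,928. Book value $390,984.
Year 7: 2,464 × $36 = $88,704. Book value $302,280.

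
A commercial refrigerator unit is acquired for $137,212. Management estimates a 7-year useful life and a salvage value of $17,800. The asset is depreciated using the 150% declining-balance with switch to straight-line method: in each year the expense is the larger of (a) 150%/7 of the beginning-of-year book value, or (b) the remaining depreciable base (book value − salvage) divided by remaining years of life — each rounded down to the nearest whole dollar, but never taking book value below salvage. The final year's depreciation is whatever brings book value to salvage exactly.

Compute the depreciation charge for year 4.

$14,262

Depreciable base = $137,212 − $17,800 = $119,412.
Year 1: DB = ⌊$137,212 × 150%/7⌋ = $29,402; SL = ⌊$119,412/7⌋ = $17,058 → take DB $29,402. Book value $107,810.
Year 2: DB = ⌊$107,810 × 150%/7⌋ = $23,102; SL = ⌊$90,010/6⌋ = $15,001 → take DB $23,102. Book value $84,708.
Year 3: DB = ⌊$84,708 × 150%/7⌋ = $18,151; SL = ⌊$66,908/5⌋ = $13,381 → take DB $18,151. Book value $66,557.
Year 4: DB = ⌊$66,557 × 150%/7⌋ = $14,262; SL = ⌊$48,757/4⌋ = $12,189 → take DB $14,262. Book value $52,295.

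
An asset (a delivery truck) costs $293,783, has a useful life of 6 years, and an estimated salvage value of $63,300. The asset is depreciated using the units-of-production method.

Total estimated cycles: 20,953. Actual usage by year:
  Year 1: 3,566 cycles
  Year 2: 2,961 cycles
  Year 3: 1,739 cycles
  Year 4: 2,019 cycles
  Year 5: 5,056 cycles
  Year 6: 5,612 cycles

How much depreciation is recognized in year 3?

$19,129

Depreciable base = $293,783 − $63,300 = $230,483.
Rate = $230,483 / 20,953 cycles = $11 per cycle.
Year 1: 3,566 × $11 = $39,226. Book value $254,557.
Year 2: 2,961 × $11 = $32,571. Book value $221,986.
Year 3: 1,739 × $11 = $19,129. Book value $202,857.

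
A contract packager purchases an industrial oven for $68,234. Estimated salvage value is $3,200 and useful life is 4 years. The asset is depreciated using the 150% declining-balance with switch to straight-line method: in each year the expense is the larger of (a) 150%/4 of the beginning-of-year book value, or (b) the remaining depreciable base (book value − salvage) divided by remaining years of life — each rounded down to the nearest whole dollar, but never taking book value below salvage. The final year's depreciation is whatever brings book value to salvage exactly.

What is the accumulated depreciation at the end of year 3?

$53,306

Depreciable base = $68,234 − $3,200 = $65,034.
Year 1: DB = ⌊$68,234 × 150%/4⌋ = $25,587; SL = ⌊$65,034/4⌋ = $16,258 → take DB $25,587. Book value $42,647.
Year 2: DB = ⌊$42,647 × 150%/4⌋ = $15,992; SL = ⌊$39,447/3⌋ = $13,149 → take DB $15,992. Book value $26,655.
Year 3: DB = ⌊$26,655 × 150%/4⌋ = $9,995; SL = ⌊$23,455/2⌋ = $11,727 → take SL $11,727. Book value $14,928.
Accumulated through year 3 = $68,234 − $14,928 = $53,306.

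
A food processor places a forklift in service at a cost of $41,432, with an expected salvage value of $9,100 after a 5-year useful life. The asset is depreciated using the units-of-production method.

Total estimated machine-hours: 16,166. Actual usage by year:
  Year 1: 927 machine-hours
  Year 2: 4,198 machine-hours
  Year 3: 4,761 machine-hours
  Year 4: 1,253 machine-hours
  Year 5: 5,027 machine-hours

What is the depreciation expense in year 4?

Depreciable base = $41,432 − $9,100 = $32,332.
Rate = $32,332 / 16,166 machine-hours = $2 per machine-hour.
Year 1: 927 × $2 = $1,854. Book value $39,578.
Year 2: 4,198 × $2 = $8,396. Book value $31,182.
Year 3: 4,761 × $2 = $9,522. Book value $21,660.
Year 4: 1,253 × $2 = $2,506. Book value $19,154.

$2,506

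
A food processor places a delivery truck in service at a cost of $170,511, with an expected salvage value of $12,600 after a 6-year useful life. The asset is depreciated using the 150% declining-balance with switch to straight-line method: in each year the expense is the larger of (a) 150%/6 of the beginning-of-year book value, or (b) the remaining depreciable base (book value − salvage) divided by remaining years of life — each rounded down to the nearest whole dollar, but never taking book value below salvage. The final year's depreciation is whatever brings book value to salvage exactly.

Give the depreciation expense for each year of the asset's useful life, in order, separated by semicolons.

Depreciable base = $170,511 − $12,600 = $157,911.
Year 1: DB = ⌊$170,511 × 150%/6⌋ = $42,627; SL = ⌊$157,911/6⌋ = $26,318 → take DB $42,627. Book value $127,884.
Year 2: DB = ⌊$127,884 × 150%/6⌋ = $31,971; SL = ⌊$115,284/5⌋ = $23,056 → take DB $31,971. Book value $95,913.
Year 3: DB = ⌊$95,913 × 150%/6⌋ = $23,978; SL = ⌊$83,313/4⌋ = $20,828 → take DB $23,978. Book value $71,935.
Year 4: DB = ⌊$71,935 × 150%/6⌋ = $17,983; SL = ⌊$59,335/3⌋ = $19,778 → take SL $19,778. Book value $52,157.
Year 5: DB = ⌊$52,157 × 150%/6⌋ = $13,039; SL = ⌊$39,557/2⌋ = $19,778 → take SL $19,778. Book value $32,379.
Year 6 (final): $32,379 − $12,600 = $19,779. Book value $12,600.

$42,627; $31,971; $23,978; $19,778; $19,778; $19,779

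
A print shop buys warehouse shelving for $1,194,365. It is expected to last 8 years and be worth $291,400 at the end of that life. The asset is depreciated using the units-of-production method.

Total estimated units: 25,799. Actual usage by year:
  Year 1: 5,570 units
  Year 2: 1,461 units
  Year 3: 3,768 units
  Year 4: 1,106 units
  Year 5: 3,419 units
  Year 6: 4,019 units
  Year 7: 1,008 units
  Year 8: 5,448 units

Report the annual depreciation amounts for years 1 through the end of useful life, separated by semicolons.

Depreciable base = $1,194,365 − $291,400 = $902,965.
Rate = $902,965 / 25,799 units = $35 per unit.
Year 1: 5,570 × $35 = $194,950. Book value $999,415.
Year 2: 1,461 × $35 = $51,135. Book value $948,280.
Year 3: 3,768 × $35 = $131,880. Book value $816,400.
Year 4: 1,106 × $35 = $38,710. Book value $777,690.
Year 5: 3,419 × $35 = $119,665. Book value $658,025.
Year 6: 4,019 × $35 = $140,665. Book value $517,360.
Year 7: 1,008 × $35 = $35,280. Book value $482,080.
Year 8: 5,448 × $35 = $190,680. Book value $291,400.

$194,950; $51,135; $131,880; $38,710; $119,665; $140,665; $35,280; $190,680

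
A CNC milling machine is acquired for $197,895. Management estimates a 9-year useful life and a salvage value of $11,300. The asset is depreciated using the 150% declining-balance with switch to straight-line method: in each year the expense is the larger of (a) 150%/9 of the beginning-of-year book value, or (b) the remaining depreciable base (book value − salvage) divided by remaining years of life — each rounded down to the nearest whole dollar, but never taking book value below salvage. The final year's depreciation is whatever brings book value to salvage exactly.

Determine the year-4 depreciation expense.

Depreciable base = $197,895 − $11,300 = $186,595.
Year 1: DB = ⌊$197,895 × 150%/9⌋ = $32,982; SL = ⌊$186,595/9⌋ = $20,732 → take DB $32,982. Book value $164,913.
Year 2: DB = ⌊$164,913 × 150%/9⌋ = $27,485; SL = ⌊$153,613/8⌋ = $19,201 → take DB $27,485. Book value $137,428.
Year 3: DB = ⌊$137,428 × 150%/9⌋ = $22,904; SL = ⌊$126,128/7⌋ = $18,018 → take DB $22,904. Book value $114,524.
Year 4: DB = ⌊$114,524 × 150%/9⌋ = $19,087; SL = ⌊$103,224/6⌋ = $17,204 → take DB $19,087. Book value $95,437.

$19,087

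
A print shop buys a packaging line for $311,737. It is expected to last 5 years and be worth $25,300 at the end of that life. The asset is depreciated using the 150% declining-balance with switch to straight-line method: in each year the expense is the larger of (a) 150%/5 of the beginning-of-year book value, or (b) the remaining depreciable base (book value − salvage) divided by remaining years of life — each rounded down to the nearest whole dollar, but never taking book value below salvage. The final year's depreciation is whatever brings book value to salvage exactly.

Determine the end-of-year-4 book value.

Depreciable base = $311,737 − $25,300 = $286,437.
Year 1: DB = ⌊$311,737 × 150%/5⌋ = $93,521; SL = ⌊$286,437/5⌋ = $57,287 → take DB $93,521. Book value $218,216.
Year 2: DB = ⌊$218,216 × 150%/5⌋ = $65,464; SL = ⌊$192,916/4⌋ = $48,229 → take DB $65,464. Book value $152,752.
Year 3: DB = ⌊$152,752 × 150%/5⌋ = $45,825; SL = ⌊$127,452/3⌋ = $42,484 → take DB $45,825. Book value $106,927.
Year 4: DB = ⌊$106,927 × 150%/5⌋ = $32,078; SL = ⌊$81,627/2⌋ = $40,813 → take SL $40,813. Book value $66,114.

$66,114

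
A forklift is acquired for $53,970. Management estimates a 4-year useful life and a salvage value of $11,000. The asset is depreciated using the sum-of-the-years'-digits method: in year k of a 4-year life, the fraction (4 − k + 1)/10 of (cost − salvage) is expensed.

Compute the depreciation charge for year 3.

$8,594

Depreciable base = $53,970 − $11,000 = $42,970.
Sum of the years' digits = 4+3+2+1 = 10.
Year 1: $42,970 × 4/10 = $17,188. Book value $36,782.
Year 2: $42,970 × 3/10 = $12,891. Book value $23,891.
Year 3: $42,970 × 2/10 = $8,594. Book value $15,297.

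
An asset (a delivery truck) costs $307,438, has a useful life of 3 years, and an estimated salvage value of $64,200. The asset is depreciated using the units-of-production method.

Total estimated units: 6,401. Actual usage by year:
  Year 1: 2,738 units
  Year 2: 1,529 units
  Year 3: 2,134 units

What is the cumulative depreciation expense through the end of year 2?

Depreciable base = $307,438 − $64,200 = $243,238.
Rate = $243,238 / 6,401 units = $38 per unit.
Year 1: 2,738 × $38 = $104,044. Book value $203,394.
Year 2: 1,529 × $38 = $58,102. Book value $145,292.
Accumulated through year 2 = $307,438 − $145,292 = $162,146.

$162,146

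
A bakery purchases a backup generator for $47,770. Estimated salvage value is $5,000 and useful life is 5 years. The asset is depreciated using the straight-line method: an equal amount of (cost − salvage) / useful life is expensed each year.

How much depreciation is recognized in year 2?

Depreciable base = $47,770 − $5,000 = $42,770.
Annual expense = $42,770 / 5 = $8,554.

$8,554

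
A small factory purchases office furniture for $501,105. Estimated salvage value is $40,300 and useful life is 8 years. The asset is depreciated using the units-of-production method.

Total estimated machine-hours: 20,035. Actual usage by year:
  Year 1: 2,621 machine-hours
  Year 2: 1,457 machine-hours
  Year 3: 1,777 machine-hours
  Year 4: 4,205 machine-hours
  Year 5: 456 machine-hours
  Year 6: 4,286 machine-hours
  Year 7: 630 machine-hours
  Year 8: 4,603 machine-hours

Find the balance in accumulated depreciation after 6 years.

$340,446

Depreciable base = $501,105 − $40,300 = $460,805.
Rate = $460,805 / 20,035 machine-hours = $23 per machine-hour.
Year 1: 2,621 × $23 = $60,283. Book value $440,822.
Year 2: 1,457 × $23 = $33,511. Book value $407,311.
Year 3: 1,777 × $23 = $40,871. Book value $366,440.
Year 4: 4,205 × $23 = $96,715. Book value $269,725.
Year 5: 456 × $23 = $10,488. Book value $259,237.
Year 6: 4,286 × $23 = $98,578. Book value $160,659.
Accumulated through year 6 = $501,105 − $160,659 = $340,446.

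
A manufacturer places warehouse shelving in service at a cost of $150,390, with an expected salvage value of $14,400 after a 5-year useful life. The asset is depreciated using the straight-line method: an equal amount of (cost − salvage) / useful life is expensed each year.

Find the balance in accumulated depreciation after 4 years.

$108,792

Depreciable base = $150,390 − $14,400 = $135,990.
Annual expense = $135,990 / 5 = $27,198.
End of year 1: book value $123,192.
End of year 2: book value $95,994.
End of year 3: book value $68,796.
End of year 4: book value $41,598.
Accumulated through year 4 = $150,390 − $41,598 = $108,792.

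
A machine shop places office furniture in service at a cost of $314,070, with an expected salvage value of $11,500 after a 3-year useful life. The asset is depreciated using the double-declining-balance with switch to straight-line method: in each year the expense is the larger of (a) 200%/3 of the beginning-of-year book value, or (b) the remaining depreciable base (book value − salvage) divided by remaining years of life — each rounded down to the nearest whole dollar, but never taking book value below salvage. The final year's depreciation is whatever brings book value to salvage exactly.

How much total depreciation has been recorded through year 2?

$279,173

Depreciable base = $314,070 − $11,500 = $302,570.
Year 1: DB = ⌊$314,070 × 200%/3⌋ = $209,380; SL = ⌊$302,570/3⌋ = $100,856 → take DB $209,380. Book value $104,690.
Year 2: DB = ⌊$104,690 × 200%/3⌋ = $69,793; SL = ⌊$93,190/2⌋ = $46,595 → take DB $69,793. Book value $34,897.
Accumulated through year 2 = $314,070 − $34,897 = $279,173.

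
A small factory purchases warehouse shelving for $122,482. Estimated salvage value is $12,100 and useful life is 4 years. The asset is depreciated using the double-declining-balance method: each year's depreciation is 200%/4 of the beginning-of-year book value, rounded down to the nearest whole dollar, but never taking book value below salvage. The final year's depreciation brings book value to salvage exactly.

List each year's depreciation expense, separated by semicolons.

$61,241; $30,620; $15,310; $3,211

Depreciable base = $122,482 − $12,100 = $110,382.
Year 1: ⌊$122,482 × 200%/4⌋ = $61,241. Book value $61,241.
Year 2: ⌊$61,241 × 200%/4⌋ = $30,620. Book value $30,621.
Year 3: ⌊$30,621 × 200%/4⌋ = $15,310. Book value $15,311.
Year 4 (final): $15,311 − $12,100 = $3,211. Book value $12,100.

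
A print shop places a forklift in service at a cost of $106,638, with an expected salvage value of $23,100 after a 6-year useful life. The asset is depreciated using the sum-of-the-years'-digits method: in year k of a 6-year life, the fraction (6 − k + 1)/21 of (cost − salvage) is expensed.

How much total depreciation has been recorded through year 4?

$71,604

Depreciable base = $106,638 − $23,100 = $83,538.
Sum of the years' digits = 6+5+4+3+2+1 = 21.
Year 1: $83,538 × 6/21 = $23,868. Book value $82,770.
Year 2: $83,538 × 5/21 = $19,890. Book value $62,880.
Year 3: $83,538 × 4/21 = $15,912. Book value $46,968.
Year 4: $83,538 × 3/21 = $11,934. Book value $35,034.
Accumulated through year 4 = $106,638 − $35,034 = $71,604.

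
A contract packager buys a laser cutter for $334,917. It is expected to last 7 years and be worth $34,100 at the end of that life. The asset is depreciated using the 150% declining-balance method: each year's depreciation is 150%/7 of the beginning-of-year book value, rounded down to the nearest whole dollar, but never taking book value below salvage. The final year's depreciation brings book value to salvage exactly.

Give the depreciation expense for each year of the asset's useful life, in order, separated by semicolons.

Depreciable base = $334,917 − $34,100 = $300,817.
Year 1: ⌊$334,917 × 150%/7⌋ = $71,767. Book value $263,150.
Year 2: ⌊$263,150 × 150%/7⌋ = $56,389. Book value $206,761.
Year 3: ⌊$206,761 × 150%/7⌋ = $44,305. Book value $162,456.
Year 4: ⌊$162,456 × 150%/7⌋ = $34,812. Book value $127,644.
Year 5: ⌊$127,644 × 150%/7⌋ = $27,352. Book value $100,292.
Year 6: ⌊$100,292 × 150%/7⌋ = $21,491. Book value $78,801.
Year 7 (final): $78,801 − $34,100 = $44,701. Book value $34,100.

$71,767; $56,389; $44,305; $34,812; $27,352; $21,491; $44,701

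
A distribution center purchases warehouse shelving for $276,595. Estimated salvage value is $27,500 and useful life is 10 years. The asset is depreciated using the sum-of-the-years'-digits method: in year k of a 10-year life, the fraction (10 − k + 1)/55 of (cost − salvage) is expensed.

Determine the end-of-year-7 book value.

$54,674

Depreciable base = $276,595 − $27,500 = $249,095.
Sum of the years' digits = 10+9+8+7+6+5+4+3+2+1 = 55.
Year 1: $249,095 × 10/55 = $45,290. Book value $231,305.
Year 2: $249,095 × 9/55 = $40,761. Book value $190,544.
Year 3: $249,095 × 8/55 = $36,232. Book value $154,312.
Year 4: $249,095 × 7/55 = $31,703. Book value $122,609.
Year 5: $249,095 × 6/55 = $27,174. Book value $95,435.
Year 6: $249,095 × 5/55 = $22,645. Book value $72,790.
Year 7: $249,095 × 4/55 = $18,116. Book value $54,674.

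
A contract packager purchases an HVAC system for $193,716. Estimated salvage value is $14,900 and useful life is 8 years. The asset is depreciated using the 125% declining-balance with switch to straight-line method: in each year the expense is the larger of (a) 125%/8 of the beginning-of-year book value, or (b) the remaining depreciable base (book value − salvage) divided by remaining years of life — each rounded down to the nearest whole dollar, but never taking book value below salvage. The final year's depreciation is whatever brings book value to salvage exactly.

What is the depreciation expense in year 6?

Depreciable base = $193,716 − $14,900 = $178,816.
Year 1: DB = ⌊$193,716 × 125%/8⌋ = $30,268; SL = ⌊$178,816/8⌋ = $22,352 → take DB $30,268. Book value $163,448.
Year 2: DB = ⌊$163,448 × 125%/8⌋ = $25,538; SL = ⌊$148,548/7⌋ = $21,221 → take DB $25,538. Book value $137,910.
Year 3: DB = ⌊$137,910 × 125%/8⌋ = $21,548; SL = ⌊$123,010/6⌋ = $20,501 → take DB $21,548. Book value $116,362.
Year 4: DB = ⌊$116,362 × 125%/8⌋ = $18,181; SL = ⌊$101,462/5⌋ = $20,292 → take SL $20,292. Book value $96,070.
Year 5: DB = ⌊$96,070 × 125%/8⌋ = $15,010; SL = ⌊$81,170/4⌋ = $20,292 → take SL $20,292. Book value $75,778.
Year 6: DB = ⌊$75,778 × 125%/8⌋ = $11,840; SL = ⌊$60,878/3⌋ = $20,292 → take SL $20,292. Book value $55,486.

$20,292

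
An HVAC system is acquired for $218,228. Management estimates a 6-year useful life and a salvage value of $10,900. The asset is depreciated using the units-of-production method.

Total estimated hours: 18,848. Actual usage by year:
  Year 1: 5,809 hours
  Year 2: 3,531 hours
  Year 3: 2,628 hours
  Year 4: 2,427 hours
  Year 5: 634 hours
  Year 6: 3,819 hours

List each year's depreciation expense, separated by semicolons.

$63,899; $38,841; $28,908; $26,697; $6,974; $42,009

Depreciable base = $218,228 − $10,900 = $207,328.
Rate = $207,328 / 18,848 hours = $11 per hour.
Year 1: 5,809 × $11 = $63,899. Book value $154,329.
Year 2: 3,531 × $11 = $38,841. Book value $115,488.
Year 3: 2,628 × $11 = $28,908. Book value $86,580.
Year 4: 2,427 × $11 = $26,697. Book value $59,883.
Year 5: 634 × $11 = $6,974. Book value $52,909.
Year 6: 3,819 × $11 = $42,009. Book value $10,900.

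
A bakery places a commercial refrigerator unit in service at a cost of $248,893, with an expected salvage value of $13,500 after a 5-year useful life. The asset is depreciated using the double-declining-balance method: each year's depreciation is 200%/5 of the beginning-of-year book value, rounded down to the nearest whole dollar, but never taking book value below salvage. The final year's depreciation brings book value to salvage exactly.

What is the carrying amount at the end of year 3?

$53,762

Depreciable base = $248,893 − $13,500 = $235,393.
Year 1: ⌊$248,893 × 200%/5⌋ = $99,557. Book value $149,336.
Year 2: ⌊$149,336 × 200%/5⌋ = $59,734. Book value $89,602.
Year 3: ⌊$89,602 × 200%/5⌋ = $35,840. Book value $53,762.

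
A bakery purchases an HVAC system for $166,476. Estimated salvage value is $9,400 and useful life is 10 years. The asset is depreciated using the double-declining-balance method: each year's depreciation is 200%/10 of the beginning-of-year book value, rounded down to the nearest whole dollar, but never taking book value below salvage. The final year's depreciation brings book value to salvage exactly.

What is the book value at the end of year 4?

$68,189

Depreciable base = $166,476 − $9,400 = $157,076.
Year 1: ⌊$166,476 × 200%/10⌋ = $33,295. Book value $133,181.
Year 2: ⌊$133,181 × 200%/10⌋ = $26,636. Book value $106,545.
Year 3: ⌊$106,545 × 200%/10⌋ = $21,309. Book value $85,236.
Year 4: ⌊$85,236 × 200%/10⌋ = $17,047. Book value $68,189.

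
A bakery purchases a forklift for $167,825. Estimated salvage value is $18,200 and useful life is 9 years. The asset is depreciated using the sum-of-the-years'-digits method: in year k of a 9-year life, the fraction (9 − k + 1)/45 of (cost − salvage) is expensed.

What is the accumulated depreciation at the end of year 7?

$139,650

Depreciable base = $167,825 − $18,200 = $149,625.
Sum of the years' digits = 9+8+7+6+5+4+3+2+1 = 45.
Year 1: $149,625 × 9/45 = $29,925. Book value $137,900.
Year 2: $149,625 × 8/45 = $26,600. Book value $111,300.
Year 3: $149,625 × 7/45 = $23,275. Book value $88,025.
Year 4: $149,625 × 6/45 = $19,950. Book value $68,075.
Year 5: $149,625 × 5/45 = $16,625. Book value $51,450.
Year 6: $149,625 × 4/45 = $13,300. Book value $38,150.
Year 7: $149,625 × 3/45 = $9,975. Book value $28,175.
Accumulated through year 7 = $167,825 − $28,175 = $139,650.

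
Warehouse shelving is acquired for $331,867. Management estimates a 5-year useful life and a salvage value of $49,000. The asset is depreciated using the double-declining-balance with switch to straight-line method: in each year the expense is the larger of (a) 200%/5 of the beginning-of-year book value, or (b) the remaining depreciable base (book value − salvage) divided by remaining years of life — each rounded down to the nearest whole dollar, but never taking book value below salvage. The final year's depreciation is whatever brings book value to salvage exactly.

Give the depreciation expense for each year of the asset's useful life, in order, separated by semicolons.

Depreciable base = $331,867 − $49,000 = $282,867.
Year 1: DB = ⌊$331,867 × 200%/5⌋ = $132,746; SL = ⌊$282,867/5⌋ = $56,573 → take DB $132,746. Book value $199,121.
Year 2: DB = ⌊$199,121 × 200%/5⌋ = $79,648; SL = ⌊$150,121/4⌋ = $37,530 → take DB $79,648. Book value $119,473.
Year 3: DB = ⌊$119,473 × 200%/5⌋ = $47,789; SL = ⌊$70,473/3⌋ = $23,491 → take DB $47,789. Book value $71,684.
Year 4: DB = ⌊$71,684 × 200%/5⌋ = $28,673; SL = ⌊$22,684/2⌋ = $11,342 → take DB $28,673, capped at $22,684. Book value $49,000.
Year 5 (final): $49,000 − $49,000 = $0. Book value $49,000.

$132,746; $79,648; $47,789; $22,684; $0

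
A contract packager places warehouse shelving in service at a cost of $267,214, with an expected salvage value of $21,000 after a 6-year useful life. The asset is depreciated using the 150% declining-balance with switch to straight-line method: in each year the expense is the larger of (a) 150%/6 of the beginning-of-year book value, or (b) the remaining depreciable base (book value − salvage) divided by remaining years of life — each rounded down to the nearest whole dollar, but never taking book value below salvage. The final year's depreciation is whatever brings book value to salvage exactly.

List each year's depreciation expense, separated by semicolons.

Depreciable base = $267,214 − $21,000 = $246,214.
Year 1: DB = ⌊$267,214 × 150%/6⌋ = $66,803; SL = ⌊$246,214/6⌋ = $41,035 → take DB $66,803. Book value $200,411.
Year 2: DB = ⌊$200,411 × 150%/6⌋ = $50,102; SL = ⌊$179,411/5⌋ = $35,882 → take DB $50,102. Book value $150,309.
Year 3: DB = ⌊$150,309 × 150%/6⌋ = $37,577; SL = ⌊$129,309/4⌋ = $32,327 → take DB $37,577. Book value $112,732.
Year 4: DB = ⌊$112,732 × 150%/6⌋ = $28,183; SL = ⌊$91,732/3⌋ = $30,577 → take SL $30,577. Book value $82,155.
Year 5: DB = ⌊$82,155 × 150%/6⌋ = $20,538; SL = ⌊$61,155/2⌋ = $30,577 → take SL $30,577. Book value $51,578.
Year 6 (final): $51,578 − $21,000 = $30,578. Book value $21,000.

$66,803; $50,102; $37,577; $30,577; $30,577; $30,578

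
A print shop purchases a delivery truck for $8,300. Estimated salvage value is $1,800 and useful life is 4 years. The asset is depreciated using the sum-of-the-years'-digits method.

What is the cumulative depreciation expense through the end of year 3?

Depreciable base = $8,300 − $1,800 = $6,500.
Sum of the years' digits = 4+3+2+1 = 10.
Year 1: $6,500 × 4/10 = $2,600. Book value $5,700.
Year 2: $6,500 × 3/10 = $1,950. Book value $3,750.
Year 3: $6,500 × 2/10 = $1,300. Book value $2,450.
Accumulated through year 3 = $8,300 − $2,450 = $5,850.

$5,850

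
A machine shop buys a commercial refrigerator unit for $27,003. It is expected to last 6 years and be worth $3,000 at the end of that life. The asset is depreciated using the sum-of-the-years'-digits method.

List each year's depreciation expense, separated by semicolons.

Depreciable base = $27,003 − $3,000 = $24,003.
Sum of the years' digits = 6+5+4+3+2+1 = 21.
Year 1: $24,003 × 6/21 = $6,858. Book value $20,145.
Year 2: $24,003 × 5/21 = $5,715. Book value $14,430.
Year 3: $24,003 × 4/21 = $4,572. Book value $9,858.
Year 4: $24,003 × 3/21 = $3,429. Book value $6,429.
Year 5: $24,003 × 2/21 = $2,286. Book value $4,143.
Year 6: $24,003 × 1/21 = $1,143. Book value $3,000.

$6,858; $5,715; $4,572; $3,429; $2,286; $1,143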